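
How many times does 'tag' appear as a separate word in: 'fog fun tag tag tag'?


Scanning each word for exact match 'tag':
  Word 1: 'fog' -> no
  Word 2: 'fun' -> no
  Word 3: 'tag' -> MATCH
  Word 4: 'tag' -> MATCH
  Word 5: 'tag' -> MATCH
Total matches: 3

3


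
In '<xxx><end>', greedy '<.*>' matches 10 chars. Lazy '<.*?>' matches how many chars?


Greedy '<.*>' tries to match as MUCH as possible.
Lazy '<.*?>' tries to match as LITTLE as possible.

String: '<xxx><end>'
Greedy '<.*>' starts at first '<' and extends to the LAST '>': '<xxx><end>' (10 chars)
Lazy '<.*?>' starts at first '<' and stops at the FIRST '>': '<xxx>' (5 chars)

5


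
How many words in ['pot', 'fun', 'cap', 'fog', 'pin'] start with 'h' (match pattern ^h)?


Pattern ^h anchors to start of word. Check which words begin with 'h':
  'pot' -> no
  'fun' -> no
  'cap' -> no
  'fog' -> no
  'pin' -> no
Matching words: []
Count: 0

0


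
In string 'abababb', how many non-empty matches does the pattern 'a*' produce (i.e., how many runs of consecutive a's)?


Pattern 'a*' matches zero or more a's. We want non-empty runs of consecutive a's.
String: 'abababb'
Walking through the string to find runs of a's:
  Run 1: positions 0-0 -> 'a'
  Run 2: positions 2-2 -> 'a'
  Run 3: positions 4-4 -> 'a'
Non-empty runs found: ['a', 'a', 'a']
Count: 3

3


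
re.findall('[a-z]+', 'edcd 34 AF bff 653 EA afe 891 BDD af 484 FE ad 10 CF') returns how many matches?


Pattern '[a-z]+' finds one or more lowercase letters.
Text: 'edcd 34 AF bff 653 EA afe 891 BDD af 484 FE ad 10 CF'
Scanning for matches:
  Match 1: 'edcd'
  Match 2: 'bff'
  Match 3: 'afe'
  Match 4: 'af'
  Match 5: 'ad'
Total matches: 5

5


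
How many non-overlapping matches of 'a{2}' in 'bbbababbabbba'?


Pattern 'a{2}' matches exactly 2 consecutive a's (greedy, non-overlapping).
String: 'bbbababbabbba'
Scanning for runs of a's:
  Run at pos 3: 'a' (length 1) -> 0 match(es)
  Run at pos 5: 'a' (length 1) -> 0 match(es)
  Run at pos 8: 'a' (length 1) -> 0 match(es)
  Run at pos 12: 'a' (length 1) -> 0 match(es)
Matches found: []
Total: 0

0


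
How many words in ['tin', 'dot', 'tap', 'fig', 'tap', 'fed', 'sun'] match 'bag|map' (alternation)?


Alternation 'bag|map' matches either 'bag' or 'map'.
Checking each word:
  'tin' -> no
  'dot' -> no
  'tap' -> no
  'fig' -> no
  'tap' -> no
  'fed' -> no
  'sun' -> no
Matches: []
Count: 0

0


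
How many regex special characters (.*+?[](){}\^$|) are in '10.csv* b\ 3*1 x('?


Regex special characters are: . * + ? [ ] ( ) { } \ ^ $ |
Scanning '10.csv* b\ 3*1 x(':
  pos 2: '.' -> SPECIAL
  pos 6: '*' -> SPECIAL
  pos 9: '\' -> SPECIAL
  pos 12: '*' -> SPECIAL
  pos 16: '(' -> SPECIAL
Special chars found: ['.', '*', '\\', '*', '(']
Total: 5

5


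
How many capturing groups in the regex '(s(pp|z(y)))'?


To count capturing groups, count each '(' that starts a group.
Pattern: '(s(pp|z(y)))'
Walking through the pattern:
  Position 0: '(' -> group #1
  Position 2: '(' -> group #2
  Position 7: '(' -> group #3
Total capturing groups: 3

3


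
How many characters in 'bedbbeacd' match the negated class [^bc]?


Negated class [^bc] matches any char NOT in {b, c}
Scanning 'bedbbeacd':
  pos 0: 'b' -> no (excluded)
  pos 1: 'e' -> MATCH
  pos 2: 'd' -> MATCH
  pos 3: 'b' -> no (excluded)
  pos 4: 'b' -> no (excluded)
  pos 5: 'e' -> MATCH
  pos 6: 'a' -> MATCH
  pos 7: 'c' -> no (excluded)
  pos 8: 'd' -> MATCH
Total matches: 5

5


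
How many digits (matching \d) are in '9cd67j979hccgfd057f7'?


\d matches any digit 0-9.
Scanning '9cd67j979hccgfd057f7':
  pos 0: '9' -> DIGIT
  pos 3: '6' -> DIGIT
  pos 4: '7' -> DIGIT
  pos 6: '9' -> DIGIT
  pos 7: '7' -> DIGIT
  pos 8: '9' -> DIGIT
  pos 15: '0' -> DIGIT
  pos 16: '5' -> DIGIT
  pos 17: '7' -> DIGIT
  pos 19: '7' -> DIGIT
Digits found: ['9', '6', '7', '9', '7', '9', '0', '5', '7', '7']
Total: 10

10


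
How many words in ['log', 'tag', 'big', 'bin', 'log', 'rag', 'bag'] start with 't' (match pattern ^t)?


Pattern ^t anchors to start of word. Check which words begin with 't':
  'log' -> no
  'tag' -> MATCH (starts with 't')
  'big' -> no
  'bin' -> no
  'log' -> no
  'rag' -> no
  'bag' -> no
Matching words: ['tag']
Count: 1

1


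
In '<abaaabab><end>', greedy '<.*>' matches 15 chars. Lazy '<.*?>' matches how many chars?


Greedy '<.*>' tries to match as MUCH as possible.
Lazy '<.*?>' tries to match as LITTLE as possible.

String: '<abaaabab><end>'
Greedy '<.*>' starts at first '<' and extends to the LAST '>': '<abaaabab><end>' (15 chars)
Lazy '<.*?>' starts at first '<' and stops at the FIRST '>': '<abaaabab>' (10 chars)

10


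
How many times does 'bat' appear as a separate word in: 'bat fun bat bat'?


Scanning each word for exact match 'bat':
  Word 1: 'bat' -> MATCH
  Word 2: 'fun' -> no
  Word 3: 'bat' -> MATCH
  Word 4: 'bat' -> MATCH
Total matches: 3

3


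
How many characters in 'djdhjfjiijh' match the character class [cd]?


Character class [cd] matches any of: {c, d}
Scanning string 'djdhjfjiijh' character by character:
  pos 0: 'd' -> MATCH
  pos 1: 'j' -> no
  pos 2: 'd' -> MATCH
  pos 3: 'h' -> no
  pos 4: 'j' -> no
  pos 5: 'f' -> no
  pos 6: 'j' -> no
  pos 7: 'i' -> no
  pos 8: 'i' -> no
  pos 9: 'j' -> no
  pos 10: 'h' -> no
Total matches: 2

2


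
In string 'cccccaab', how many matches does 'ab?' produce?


Pattern 'ab?' matches 'a' optionally followed by 'b'.
String: 'cccccaab'
Scanning left to right for 'a' then checking next char:
  Match 1: 'a' (a not followed by b)
  Match 2: 'ab' (a followed by b)
Total matches: 2

2


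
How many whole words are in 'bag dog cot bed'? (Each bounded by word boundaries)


Word boundaries (\b) mark the start/end of each word.
Text: 'bag dog cot bed'
Splitting by whitespace:
  Word 1: 'bag'
  Word 2: 'dog'
  Word 3: 'cot'
  Word 4: 'bed'
Total whole words: 4

4


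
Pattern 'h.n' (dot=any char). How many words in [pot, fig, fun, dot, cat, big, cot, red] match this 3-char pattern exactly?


Pattern 'h.n' means: starts with 'h', any single char, ends with 'n'.
Checking each word (must be exactly 3 chars):
  'pot' (len=3): no
  'fig' (len=3): no
  'fun' (len=3): no
  'dot' (len=3): no
  'cat' (len=3): no
  'big' (len=3): no
  'cot' (len=3): no
  'red' (len=3): no
Matching words: []
Total: 0

0


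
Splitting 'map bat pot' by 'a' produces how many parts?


Splitting by 'a' breaks the string at each occurrence of the separator.
Text: 'map bat pot'
Parts after split:
  Part 1: 'm'
  Part 2: 'p b'
  Part 3: 't pot'
Total parts: 3

3


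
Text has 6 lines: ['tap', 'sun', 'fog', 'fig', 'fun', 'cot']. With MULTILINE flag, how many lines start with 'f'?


With MULTILINE flag, ^ matches the start of each line.
Lines: ['tap', 'sun', 'fog', 'fig', 'fun', 'cot']
Checking which lines start with 'f':
  Line 1: 'tap' -> no
  Line 2: 'sun' -> no
  Line 3: 'fog' -> MATCH
  Line 4: 'fig' -> MATCH
  Line 5: 'fun' -> MATCH
  Line 6: 'cot' -> no
Matching lines: ['fog', 'fig', 'fun']
Count: 3

3


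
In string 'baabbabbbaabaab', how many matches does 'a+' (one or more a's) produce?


Pattern 'a+' matches one or more consecutive a's.
String: 'baabbabbbaabaab'
Scanning for runs of a:
  Match 1: 'aa' (length 2)
  Match 2: 'a' (length 1)
  Match 3: 'aa' (length 2)
  Match 4: 'aa' (length 2)
Total matches: 4

4


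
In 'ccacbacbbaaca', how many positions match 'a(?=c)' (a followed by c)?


Lookahead 'a(?=c)' matches 'a' only when followed by 'c'.
String: 'ccacbacbbaaca'
Checking each position where char is 'a':
  pos 2: 'a' -> MATCH (next='c')
  pos 5: 'a' -> MATCH (next='c')
  pos 9: 'a' -> no (next='a')
  pos 10: 'a' -> MATCH (next='c')
Matching positions: [2, 5, 10]
Count: 3

3


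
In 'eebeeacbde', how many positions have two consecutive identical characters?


Looking for consecutive identical characters in 'eebeeacbde':
  pos 0-1: 'e' vs 'e' -> MATCH ('ee')
  pos 1-2: 'e' vs 'b' -> different
  pos 2-3: 'b' vs 'e' -> different
  pos 3-4: 'e' vs 'e' -> MATCH ('ee')
  pos 4-5: 'e' vs 'a' -> different
  pos 5-6: 'a' vs 'c' -> different
  pos 6-7: 'c' vs 'b' -> different
  pos 7-8: 'b' vs 'd' -> different
  pos 8-9: 'd' vs 'e' -> different
Consecutive identical pairs: ['ee', 'ee']
Count: 2

2


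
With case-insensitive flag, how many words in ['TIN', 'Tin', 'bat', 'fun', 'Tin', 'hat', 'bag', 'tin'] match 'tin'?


Case-insensitive matching: compare each word's lowercase form to 'tin'.
  'TIN' -> lower='tin' -> MATCH
  'Tin' -> lower='tin' -> MATCH
  'bat' -> lower='bat' -> no
  'fun' -> lower='fun' -> no
  'Tin' -> lower='tin' -> MATCH
  'hat' -> lower='hat' -> no
  'bag' -> lower='bag' -> no
  'tin' -> lower='tin' -> MATCH
Matches: ['TIN', 'Tin', 'Tin', 'tin']
Count: 4

4


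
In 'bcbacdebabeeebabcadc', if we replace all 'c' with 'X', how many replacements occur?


re.sub('c', 'X', text) replaces every occurrence of 'c' with 'X'.
Text: 'bcbacdebabeeebabcadc'
Scanning for 'c':
  pos 1: 'c' -> replacement #1
  pos 4: 'c' -> replacement #2
  pos 16: 'c' -> replacement #3
  pos 19: 'c' -> replacement #4
Total replacements: 4

4


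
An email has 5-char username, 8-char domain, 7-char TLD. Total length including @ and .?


An email address has format: username@domain.tld
Username length: 5
'@' character: 1
Domain length: 8
'.' character: 1
TLD length: 7
Total = 5 + 1 + 8 + 1 + 7 = 22

22


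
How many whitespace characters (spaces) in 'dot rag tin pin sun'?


\s matches whitespace characters (spaces, tabs, etc.).
Text: 'dot rag tin pin sun'
This text has 5 words separated by spaces.
Number of spaces = number of words - 1 = 5 - 1 = 4

4


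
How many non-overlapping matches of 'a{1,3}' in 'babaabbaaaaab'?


Pattern 'a{1,3}' matches between 1 and 3 consecutive a's (greedy).
String: 'babaabbaaaaab'
Finding runs of a's and applying greedy matching:
  Run at pos 1: 'a' (length 1)
  Run at pos 3: 'aa' (length 2)
  Run at pos 7: 'aaaaa' (length 5)
Matches: ['a', 'aa', 'aaa', 'aa']
Count: 4

4


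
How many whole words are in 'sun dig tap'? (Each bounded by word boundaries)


Word boundaries (\b) mark the start/end of each word.
Text: 'sun dig tap'
Splitting by whitespace:
  Word 1: 'sun'
  Word 2: 'dig'
  Word 3: 'tap'
Total whole words: 3

3


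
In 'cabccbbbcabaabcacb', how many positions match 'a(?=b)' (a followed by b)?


Lookahead 'a(?=b)' matches 'a' only when followed by 'b'.
String: 'cabccbbbcabaabcacb'
Checking each position where char is 'a':
  pos 1: 'a' -> MATCH (next='b')
  pos 9: 'a' -> MATCH (next='b')
  pos 11: 'a' -> no (next='a')
  pos 12: 'a' -> MATCH (next='b')
  pos 15: 'a' -> no (next='c')
Matching positions: [1, 9, 12]
Count: 3

3


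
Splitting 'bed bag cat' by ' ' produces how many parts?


Splitting by ' ' breaks the string at each occurrence of the separator.
Text: 'bed bag cat'
Parts after split:
  Part 1: 'bed'
  Part 2: 'bag'
  Part 3: 'cat'
Total parts: 3

3


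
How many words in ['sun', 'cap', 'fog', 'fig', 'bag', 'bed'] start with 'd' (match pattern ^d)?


Pattern ^d anchors to start of word. Check which words begin with 'd':
  'sun' -> no
  'cap' -> no
  'fog' -> no
  'fig' -> no
  'bag' -> no
  'bed' -> no
Matching words: []
Count: 0

0


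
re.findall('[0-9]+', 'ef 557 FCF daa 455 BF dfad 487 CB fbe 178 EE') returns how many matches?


Pattern '[0-9]+' finds one or more digits.
Text: 'ef 557 FCF daa 455 BF dfad 487 CB fbe 178 EE'
Scanning for matches:
  Match 1: '557'
  Match 2: '455'
  Match 3: '487'
  Match 4: '178'
Total matches: 4

4


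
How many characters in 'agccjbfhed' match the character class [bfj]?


Character class [bfj] matches any of: {b, f, j}
Scanning string 'agccjbfhed' character by character:
  pos 0: 'a' -> no
  pos 1: 'g' -> no
  pos 2: 'c' -> no
  pos 3: 'c' -> no
  pos 4: 'j' -> MATCH
  pos 5: 'b' -> MATCH
  pos 6: 'f' -> MATCH
  pos 7: 'h' -> no
  pos 8: 'e' -> no
  pos 9: 'd' -> no
Total matches: 3

3


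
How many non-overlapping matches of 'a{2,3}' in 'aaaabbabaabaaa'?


Pattern 'a{2,3}' matches between 2 and 3 consecutive a's (greedy).
String: 'aaaabbabaabaaa'
Finding runs of a's and applying greedy matching:
  Run at pos 0: 'aaaa' (length 4)
  Run at pos 6: 'a' (length 1)
  Run at pos 8: 'aa' (length 2)
  Run at pos 11: 'aaa' (length 3)
Matches: ['aaa', 'aa', 'aaa']
Count: 3

3


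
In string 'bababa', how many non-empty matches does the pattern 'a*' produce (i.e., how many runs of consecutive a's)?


Pattern 'a*' matches zero or more a's. We want non-empty runs of consecutive a's.
String: 'bababa'
Walking through the string to find runs of a's:
  Run 1: positions 1-1 -> 'a'
  Run 2: positions 3-3 -> 'a'
  Run 3: positions 5-5 -> 'a'
Non-empty runs found: ['a', 'a', 'a']
Count: 3

3


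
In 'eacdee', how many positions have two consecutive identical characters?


Looking for consecutive identical characters in 'eacdee':
  pos 0-1: 'e' vs 'a' -> different
  pos 1-2: 'a' vs 'c' -> different
  pos 2-3: 'c' vs 'd' -> different
  pos 3-4: 'd' vs 'e' -> different
  pos 4-5: 'e' vs 'e' -> MATCH ('ee')
Consecutive identical pairs: ['ee']
Count: 1

1


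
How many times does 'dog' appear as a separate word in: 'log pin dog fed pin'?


Scanning each word for exact match 'dog':
  Word 1: 'log' -> no
  Word 2: 'pin' -> no
  Word 3: 'dog' -> MATCH
  Word 4: 'fed' -> no
  Word 5: 'pin' -> no
Total matches: 1

1


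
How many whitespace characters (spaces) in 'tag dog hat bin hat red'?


\s matches whitespace characters (spaces, tabs, etc.).
Text: 'tag dog hat bin hat red'
This text has 6 words separated by spaces.
Number of spaces = number of words - 1 = 6 - 1 = 5

5


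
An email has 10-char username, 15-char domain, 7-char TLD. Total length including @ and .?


An email address has format: username@domain.tld
Username length: 10
'@' character: 1
Domain length: 15
'.' character: 1
TLD length: 7
Total = 10 + 1 + 15 + 1 + 7 = 34

34


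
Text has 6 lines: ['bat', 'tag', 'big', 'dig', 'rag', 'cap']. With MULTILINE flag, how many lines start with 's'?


With MULTILINE flag, ^ matches the start of each line.
Lines: ['bat', 'tag', 'big', 'dig', 'rag', 'cap']
Checking which lines start with 's':
  Line 1: 'bat' -> no
  Line 2: 'tag' -> no
  Line 3: 'big' -> no
  Line 4: 'dig' -> no
  Line 5: 'rag' -> no
  Line 6: 'cap' -> no
Matching lines: []
Count: 0

0


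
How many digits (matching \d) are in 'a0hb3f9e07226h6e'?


\d matches any digit 0-9.
Scanning 'a0hb3f9e07226h6e':
  pos 1: '0' -> DIGIT
  pos 4: '3' -> DIGIT
  pos 6: '9' -> DIGIT
  pos 8: '0' -> DIGIT
  pos 9: '7' -> DIGIT
  pos 10: '2' -> DIGIT
  pos 11: '2' -> DIGIT
  pos 12: '6' -> DIGIT
  pos 14: '6' -> DIGIT
Digits found: ['0', '3', '9', '0', '7', '2', '2', '6', '6']
Total: 9

9


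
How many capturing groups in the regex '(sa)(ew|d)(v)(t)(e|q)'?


To count capturing groups, count each '(' that starts a group.
Pattern: '(sa)(ew|d)(v)(t)(e|q)'
Walking through the pattern:
  Position 0: '(' -> group #1
  Position 4: '(' -> group #2
  Position 10: '(' -> group #3
  Position 13: '(' -> group #4
  Position 16: '(' -> group #5
Total capturing groups: 5

5


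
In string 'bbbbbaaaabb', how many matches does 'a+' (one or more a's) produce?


Pattern 'a+' matches one or more consecutive a's.
String: 'bbbbbaaaabb'
Scanning for runs of a:
  Match 1: 'aaaa' (length 4)
Total matches: 1

1


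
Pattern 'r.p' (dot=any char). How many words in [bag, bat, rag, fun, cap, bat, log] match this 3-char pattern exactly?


Pattern 'r.p' means: starts with 'r', any single char, ends with 'p'.
Checking each word (must be exactly 3 chars):
  'bag' (len=3): no
  'bat' (len=3): no
  'rag' (len=3): no
  'fun' (len=3): no
  'cap' (len=3): no
  'bat' (len=3): no
  'log' (len=3): no
Matching words: []
Total: 0

0


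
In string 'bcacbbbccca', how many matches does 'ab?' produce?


Pattern 'ab?' matches 'a' optionally followed by 'b'.
String: 'bcacbbbccca'
Scanning left to right for 'a' then checking next char:
  Match 1: 'a' (a not followed by b)
  Match 2: 'a' (a not followed by b)
Total matches: 2

2


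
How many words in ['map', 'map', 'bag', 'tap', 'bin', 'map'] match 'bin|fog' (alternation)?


Alternation 'bin|fog' matches either 'bin' or 'fog'.
Checking each word:
  'map' -> no
  'map' -> no
  'bag' -> no
  'tap' -> no
  'bin' -> MATCH
  'map' -> no
Matches: ['bin']
Count: 1

1


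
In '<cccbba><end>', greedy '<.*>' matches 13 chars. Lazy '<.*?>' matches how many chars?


Greedy '<.*>' tries to match as MUCH as possible.
Lazy '<.*?>' tries to match as LITTLE as possible.

String: '<cccbba><end>'
Greedy '<.*>' starts at first '<' and extends to the LAST '>': '<cccbba><end>' (13 chars)
Lazy '<.*?>' starts at first '<' and stops at the FIRST '>': '<cccbba>' (8 chars)

8


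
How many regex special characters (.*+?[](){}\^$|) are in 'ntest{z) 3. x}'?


Regex special characters are: . * + ? [ ] ( ) { } \ ^ $ |
Scanning 'ntest{z) 3. x}':
  pos 5: '{' -> SPECIAL
  pos 7: ')' -> SPECIAL
  pos 10: '.' -> SPECIAL
  pos 13: '}' -> SPECIAL
Special chars found: ['{', ')', '.', '}']
Total: 4

4


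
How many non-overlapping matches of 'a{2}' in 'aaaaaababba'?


Pattern 'a{2}' matches exactly 2 consecutive a's (greedy, non-overlapping).
String: 'aaaaaababba'
Scanning for runs of a's:
  Run at pos 0: 'aaaaaa' (length 6) -> 3 match(es)
  Run at pos 7: 'a' (length 1) -> 0 match(es)
  Run at pos 10: 'a' (length 1) -> 0 match(es)
Matches found: ['aa', 'aa', 'aa']
Total: 3

3


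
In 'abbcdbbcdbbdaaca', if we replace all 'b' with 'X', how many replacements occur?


re.sub('b', 'X', text) replaces every occurrence of 'b' with 'X'.
Text: 'abbcdbbcdbbdaaca'
Scanning for 'b':
  pos 1: 'b' -> replacement #1
  pos 2: 'b' -> replacement #2
  pos 5: 'b' -> replacement #3
  pos 6: 'b' -> replacement #4
  pos 9: 'b' -> replacement #5
  pos 10: 'b' -> replacement #6
Total replacements: 6

6


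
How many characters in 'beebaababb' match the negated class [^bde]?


Negated class [^bde] matches any char NOT in {b, d, e}
Scanning 'beebaababb':
  pos 0: 'b' -> no (excluded)
  pos 1: 'e' -> no (excluded)
  pos 2: 'e' -> no (excluded)
  pos 3: 'b' -> no (excluded)
  pos 4: 'a' -> MATCH
  pos 5: 'a' -> MATCH
  pos 6: 'b' -> no (excluded)
  pos 7: 'a' -> MATCH
  pos 8: 'b' -> no (excluded)
  pos 9: 'b' -> no (excluded)
Total matches: 3

3


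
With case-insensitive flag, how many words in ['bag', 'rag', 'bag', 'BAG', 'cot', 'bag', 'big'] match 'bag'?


Case-insensitive matching: compare each word's lowercase form to 'bag'.
  'bag' -> lower='bag' -> MATCH
  'rag' -> lower='rag' -> no
  'bag' -> lower='bag' -> MATCH
  'BAG' -> lower='bag' -> MATCH
  'cot' -> lower='cot' -> no
  'bag' -> lower='bag' -> MATCH
  'big' -> lower='big' -> no
Matches: ['bag', 'bag', 'BAG', 'bag']
Count: 4

4


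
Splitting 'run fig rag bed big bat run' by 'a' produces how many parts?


Splitting by 'a' breaks the string at each occurrence of the separator.
Text: 'run fig rag bed big bat run'
Parts after split:
  Part 1: 'run fig r'
  Part 2: 'g bed big b'
  Part 3: 't run'
Total parts: 3

3


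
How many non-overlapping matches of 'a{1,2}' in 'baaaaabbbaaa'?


Pattern 'a{1,2}' matches between 1 and 2 consecutive a's (greedy).
String: 'baaaaabbbaaa'
Finding runs of a's and applying greedy matching:
  Run at pos 1: 'aaaaa' (length 5)
  Run at pos 9: 'aaa' (length 3)
Matches: ['aa', 'aa', 'a', 'aa', 'a']
Count: 5

5


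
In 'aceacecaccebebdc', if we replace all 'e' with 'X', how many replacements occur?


re.sub('e', 'X', text) replaces every occurrence of 'e' with 'X'.
Text: 'aceacecaccebebdc'
Scanning for 'e':
  pos 2: 'e' -> replacement #1
  pos 5: 'e' -> replacement #2
  pos 10: 'e' -> replacement #3
  pos 12: 'e' -> replacement #4
Total replacements: 4

4


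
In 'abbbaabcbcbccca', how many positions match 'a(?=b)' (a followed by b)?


Lookahead 'a(?=b)' matches 'a' only when followed by 'b'.
String: 'abbbaabcbcbccca'
Checking each position where char is 'a':
  pos 0: 'a' -> MATCH (next='b')
  pos 4: 'a' -> no (next='a')
  pos 5: 'a' -> MATCH (next='b')
Matching positions: [0, 5]
Count: 2

2


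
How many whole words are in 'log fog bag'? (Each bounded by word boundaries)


Word boundaries (\b) mark the start/end of each word.
Text: 'log fog bag'
Splitting by whitespace:
  Word 1: 'log'
  Word 2: 'fog'
  Word 3: 'bag'
Total whole words: 3

3


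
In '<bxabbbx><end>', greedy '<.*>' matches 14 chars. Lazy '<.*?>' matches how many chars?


Greedy '<.*>' tries to match as MUCH as possible.
Lazy '<.*?>' tries to match as LITTLE as possible.

String: '<bxabbbx><end>'
Greedy '<.*>' starts at first '<' and extends to the LAST '>': '<bxabbbx><end>' (14 chars)
Lazy '<.*?>' starts at first '<' and stops at the FIRST '>': '<bxabbbx>' (9 chars)

9


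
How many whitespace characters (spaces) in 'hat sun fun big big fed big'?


\s matches whitespace characters (spaces, tabs, etc.).
Text: 'hat sun fun big big fed big'
This text has 7 words separated by spaces.
Number of spaces = number of words - 1 = 7 - 1 = 6

6


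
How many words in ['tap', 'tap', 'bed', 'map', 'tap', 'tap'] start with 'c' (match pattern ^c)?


Pattern ^c anchors to start of word. Check which words begin with 'c':
  'tap' -> no
  'tap' -> no
  'bed' -> no
  'map' -> no
  'tap' -> no
  'tap' -> no
Matching words: []
Count: 0

0


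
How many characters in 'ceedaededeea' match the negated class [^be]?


Negated class [^be] matches any char NOT in {b, e}
Scanning 'ceedaededeea':
  pos 0: 'c' -> MATCH
  pos 1: 'e' -> no (excluded)
  pos 2: 'e' -> no (excluded)
  pos 3: 'd' -> MATCH
  pos 4: 'a' -> MATCH
  pos 5: 'e' -> no (excluded)
  pos 6: 'd' -> MATCH
  pos 7: 'e' -> no (excluded)
  pos 8: 'd' -> MATCH
  pos 9: 'e' -> no (excluded)
  pos 10: 'e' -> no (excluded)
  pos 11: 'a' -> MATCH
Total matches: 6

6


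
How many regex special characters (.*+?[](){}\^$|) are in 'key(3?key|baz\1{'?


Regex special characters are: . * + ? [ ] ( ) { } \ ^ $ |
Scanning 'key(3?key|baz\1{':
  pos 3: '(' -> SPECIAL
  pos 5: '?' -> SPECIAL
  pos 9: '|' -> SPECIAL
  pos 13: '\' -> SPECIAL
  pos 15: '{' -> SPECIAL
Special chars found: ['(', '?', '|', '\\', '{']
Total: 5

5


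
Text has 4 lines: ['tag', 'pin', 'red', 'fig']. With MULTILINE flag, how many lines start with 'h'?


With MULTILINE flag, ^ matches the start of each line.
Lines: ['tag', 'pin', 'red', 'fig']
Checking which lines start with 'h':
  Line 1: 'tag' -> no
  Line 2: 'pin' -> no
  Line 3: 'red' -> no
  Line 4: 'fig' -> no
Matching lines: []
Count: 0

0


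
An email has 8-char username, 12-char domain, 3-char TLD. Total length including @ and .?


An email address has format: username@domain.tld
Username length: 8
'@' character: 1
Domain length: 12
'.' character: 1
TLD length: 3
Total = 8 + 1 + 12 + 1 + 3 = 25

25


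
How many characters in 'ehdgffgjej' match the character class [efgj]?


Character class [efgj] matches any of: {e, f, g, j}
Scanning string 'ehdgffgjej' character by character:
  pos 0: 'e' -> MATCH
  pos 1: 'h' -> no
  pos 2: 'd' -> no
  pos 3: 'g' -> MATCH
  pos 4: 'f' -> MATCH
  pos 5: 'f' -> MATCH
  pos 6: 'g' -> MATCH
  pos 7: 'j' -> MATCH
  pos 8: 'e' -> MATCH
  pos 9: 'j' -> MATCH
Total matches: 8

8


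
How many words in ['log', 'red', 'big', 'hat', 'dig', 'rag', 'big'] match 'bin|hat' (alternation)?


Alternation 'bin|hat' matches either 'bin' or 'hat'.
Checking each word:
  'log' -> no
  'red' -> no
  'big' -> no
  'hat' -> MATCH
  'dig' -> no
  'rag' -> no
  'big' -> no
Matches: ['hat']
Count: 1

1


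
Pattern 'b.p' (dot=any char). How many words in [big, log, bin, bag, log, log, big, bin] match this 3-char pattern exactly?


Pattern 'b.p' means: starts with 'b', any single char, ends with 'p'.
Checking each word (must be exactly 3 chars):
  'big' (len=3): no
  'log' (len=3): no
  'bin' (len=3): no
  'bag' (len=3): no
  'log' (len=3): no
  'log' (len=3): no
  'big' (len=3): no
  'bin' (len=3): no
Matching words: []
Total: 0

0


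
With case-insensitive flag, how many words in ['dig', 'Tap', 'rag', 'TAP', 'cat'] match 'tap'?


Case-insensitive matching: compare each word's lowercase form to 'tap'.
  'dig' -> lower='dig' -> no
  'Tap' -> lower='tap' -> MATCH
  'rag' -> lower='rag' -> no
  'TAP' -> lower='tap' -> MATCH
  'cat' -> lower='cat' -> no
Matches: ['Tap', 'TAP']
Count: 2

2


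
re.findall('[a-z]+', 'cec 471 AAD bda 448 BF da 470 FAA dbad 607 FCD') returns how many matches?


Pattern '[a-z]+' finds one or more lowercase letters.
Text: 'cec 471 AAD bda 448 BF da 470 FAA dbad 607 FCD'
Scanning for matches:
  Match 1: 'cec'
  Match 2: 'bda'
  Match 3: 'da'
  Match 4: 'dbad'
Total matches: 4

4


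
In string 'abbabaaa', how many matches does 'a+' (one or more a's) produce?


Pattern 'a+' matches one or more consecutive a's.
String: 'abbabaaa'
Scanning for runs of a:
  Match 1: 'a' (length 1)
  Match 2: 'a' (length 1)
  Match 3: 'aaa' (length 3)
Total matches: 3

3


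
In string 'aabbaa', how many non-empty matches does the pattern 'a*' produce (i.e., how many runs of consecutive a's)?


Pattern 'a*' matches zero or more a's. We want non-empty runs of consecutive a's.
String: 'aabbaa'
Walking through the string to find runs of a's:
  Run 1: positions 0-1 -> 'aa'
  Run 2: positions 4-5 -> 'aa'
Non-empty runs found: ['aa', 'aa']
Count: 2

2


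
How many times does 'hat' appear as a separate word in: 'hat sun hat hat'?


Scanning each word for exact match 'hat':
  Word 1: 'hat' -> MATCH
  Word 2: 'sun' -> no
  Word 3: 'hat' -> MATCH
  Word 4: 'hat' -> MATCH
Total matches: 3

3


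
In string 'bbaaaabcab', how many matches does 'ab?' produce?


Pattern 'ab?' matches 'a' optionally followed by 'b'.
String: 'bbaaaabcab'
Scanning left to right for 'a' then checking next char:
  Match 1: 'a' (a not followed by b)
  Match 2: 'a' (a not followed by b)
  Match 3: 'a' (a not followed by b)
  Match 4: 'ab' (a followed by b)
  Match 5: 'ab' (a followed by b)
Total matches: 5

5


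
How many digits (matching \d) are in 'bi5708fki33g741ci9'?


\d matches any digit 0-9.
Scanning 'bi5708fki33g741ci9':
  pos 2: '5' -> DIGIT
  pos 3: '7' -> DIGIT
  pos 4: '0' -> DIGIT
  pos 5: '8' -> DIGIT
  pos 9: '3' -> DIGIT
  pos 10: '3' -> DIGIT
  pos 12: '7' -> DIGIT
  pos 13: '4' -> DIGIT
  pos 14: '1' -> DIGIT
  pos 17: '9' -> DIGIT
Digits found: ['5', '7', '0', '8', '3', '3', '7', '4', '1', '9']
Total: 10

10


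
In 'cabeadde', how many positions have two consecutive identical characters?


Looking for consecutive identical characters in 'cabeadde':
  pos 0-1: 'c' vs 'a' -> different
  pos 1-2: 'a' vs 'b' -> different
  pos 2-3: 'b' vs 'e' -> different
  pos 3-4: 'e' vs 'a' -> different
  pos 4-5: 'a' vs 'd' -> different
  pos 5-6: 'd' vs 'd' -> MATCH ('dd')
  pos 6-7: 'd' vs 'e' -> different
Consecutive identical pairs: ['dd']
Count: 1

1


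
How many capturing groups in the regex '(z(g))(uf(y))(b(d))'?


To count capturing groups, count each '(' that starts a group.
Pattern: '(z(g))(uf(y))(b(d))'
Walking through the pattern:
  Position 0: '(' -> group #1
  Position 2: '(' -> group #2
  Position 6: '(' -> group #3
  Position 9: '(' -> group #4
  Position 13: '(' -> group #5
  Position 15: '(' -> group #6
Total capturing groups: 6

6


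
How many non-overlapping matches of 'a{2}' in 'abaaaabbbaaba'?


Pattern 'a{2}' matches exactly 2 consecutive a's (greedy, non-overlapping).
String: 'abaaaabbbaaba'
Scanning for runs of a's:
  Run at pos 0: 'a' (length 1) -> 0 match(es)
  Run at pos 2: 'aaaa' (length 4) -> 2 match(es)
  Run at pos 9: 'aa' (length 2) -> 1 match(es)
  Run at pos 12: 'a' (length 1) -> 0 match(es)
Matches found: ['aa', 'aa', 'aa']
Total: 3

3


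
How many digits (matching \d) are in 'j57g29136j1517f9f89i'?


\d matches any digit 0-9.
Scanning 'j57g29136j1517f9f89i':
  pos 1: '5' -> DIGIT
  pos 2: '7' -> DIGIT
  pos 4: '2' -> DIGIT
  pos 5: '9' -> DIGIT
  pos 6: '1' -> DIGIT
  pos 7: '3' -> DIGIT
  pos 8: '6' -> DIGIT
  pos 10: '1' -> DIGIT
  pos 11: '5' -> DIGIT
  pos 12: '1' -> DIGIT
  pos 13: '7' -> DIGIT
  pos 15: '9' -> DIGIT
  pos 17: '8' -> DIGIT
  pos 18: '9' -> DIGIT
Digits found: ['5', '7', '2', '9', '1', '3', '6', '1', '5', '1', '7', '9', '8', '9']
Total: 14

14


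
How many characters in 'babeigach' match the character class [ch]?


Character class [ch] matches any of: {c, h}
Scanning string 'babeigach' character by character:
  pos 0: 'b' -> no
  pos 1: 'a' -> no
  pos 2: 'b' -> no
  pos 3: 'e' -> no
  pos 4: 'i' -> no
  pos 5: 'g' -> no
  pos 6: 'a' -> no
  pos 7: 'c' -> MATCH
  pos 8: 'h' -> MATCH
Total matches: 2

2


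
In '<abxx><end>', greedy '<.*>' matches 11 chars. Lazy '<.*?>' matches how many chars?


Greedy '<.*>' tries to match as MUCH as possible.
Lazy '<.*?>' tries to match as LITTLE as possible.

String: '<abxx><end>'
Greedy '<.*>' starts at first '<' and extends to the LAST '>': '<abxx><end>' (11 chars)
Lazy '<.*?>' starts at first '<' and stops at the FIRST '>': '<abxx>' (6 chars)

6


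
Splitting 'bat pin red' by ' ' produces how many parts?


Splitting by ' ' breaks the string at each occurrence of the separator.
Text: 'bat pin red'
Parts after split:
  Part 1: 'bat'
  Part 2: 'pin'
  Part 3: 'red'
Total parts: 3

3


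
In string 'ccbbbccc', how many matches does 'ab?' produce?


Pattern 'ab?' matches 'a' optionally followed by 'b'.
String: 'ccbbbccc'
Scanning left to right for 'a' then checking next char:
Total matches: 0

0


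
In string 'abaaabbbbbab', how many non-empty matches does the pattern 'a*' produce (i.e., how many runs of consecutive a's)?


Pattern 'a*' matches zero or more a's. We want non-empty runs of consecutive a's.
String: 'abaaabbbbbab'
Walking through the string to find runs of a's:
  Run 1: positions 0-0 -> 'a'
  Run 2: positions 2-4 -> 'aaa'
  Run 3: positions 10-10 -> 'a'
Non-empty runs found: ['a', 'aaa', 'a']
Count: 3

3


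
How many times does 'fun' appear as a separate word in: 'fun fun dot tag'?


Scanning each word for exact match 'fun':
  Word 1: 'fun' -> MATCH
  Word 2: 'fun' -> MATCH
  Word 3: 'dot' -> no
  Word 4: 'tag' -> no
Total matches: 2

2


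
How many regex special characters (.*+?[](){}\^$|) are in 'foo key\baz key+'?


Regex special characters are: . * + ? [ ] ( ) { } \ ^ $ |
Scanning 'foo key\baz key+':
  pos 7: '\' -> SPECIAL
  pos 15: '+' -> SPECIAL
Special chars found: ['\\', '+']
Total: 2

2


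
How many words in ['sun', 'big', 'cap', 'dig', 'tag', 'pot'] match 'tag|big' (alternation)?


Alternation 'tag|big' matches either 'tag' or 'big'.
Checking each word:
  'sun' -> no
  'big' -> MATCH
  'cap' -> no
  'dig' -> no
  'tag' -> MATCH
  'pot' -> no
Matches: ['big', 'tag']
Count: 2

2


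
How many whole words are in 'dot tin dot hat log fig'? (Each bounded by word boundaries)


Word boundaries (\b) mark the start/end of each word.
Text: 'dot tin dot hat log fig'
Splitting by whitespace:
  Word 1: 'dot'
  Word 2: 'tin'
  Word 3: 'dot'
  Word 4: 'hat'
  Word 5: 'log'
  Word 6: 'fig'
Total whole words: 6

6


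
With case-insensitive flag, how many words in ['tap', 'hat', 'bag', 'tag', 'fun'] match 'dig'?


Case-insensitive matching: compare each word's lowercase form to 'dig'.
  'tap' -> lower='tap' -> no
  'hat' -> lower='hat' -> no
  'bag' -> lower='bag' -> no
  'tag' -> lower='tag' -> no
  'fun' -> lower='fun' -> no
Matches: []
Count: 0

0


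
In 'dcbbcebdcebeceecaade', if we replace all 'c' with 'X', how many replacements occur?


re.sub('c', 'X', text) replaces every occurrence of 'c' with 'X'.
Text: 'dcbbcebdcebeceecaade'
Scanning for 'c':
  pos 1: 'c' -> replacement #1
  pos 4: 'c' -> replacement #2
  pos 8: 'c' -> replacement #3
  pos 12: 'c' -> replacement #4
  pos 15: 'c' -> replacement #5
Total replacements: 5

5


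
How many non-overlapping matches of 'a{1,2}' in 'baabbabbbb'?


Pattern 'a{1,2}' matches between 1 and 2 consecutive a's (greedy).
String: 'baabbabbbb'
Finding runs of a's and applying greedy matching:
  Run at pos 1: 'aa' (length 2)
  Run at pos 5: 'a' (length 1)
Matches: ['aa', 'a']
Count: 2

2


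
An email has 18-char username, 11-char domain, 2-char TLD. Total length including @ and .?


An email address has format: username@domain.tld
Username length: 18
'@' character: 1
Domain length: 11
'.' character: 1
TLD length: 2
Total = 18 + 1 + 11 + 1 + 2 = 33

33


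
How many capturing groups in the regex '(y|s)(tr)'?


To count capturing groups, count each '(' that starts a group.
Pattern: '(y|s)(tr)'
Walking through the pattern:
  Position 0: '(' -> group #1
  Position 5: '(' -> group #2
Total capturing groups: 2

2


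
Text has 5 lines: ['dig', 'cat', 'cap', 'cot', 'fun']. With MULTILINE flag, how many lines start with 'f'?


With MULTILINE flag, ^ matches the start of each line.
Lines: ['dig', 'cat', 'cap', 'cot', 'fun']
Checking which lines start with 'f':
  Line 1: 'dig' -> no
  Line 2: 'cat' -> no
  Line 3: 'cap' -> no
  Line 4: 'cot' -> no
  Line 5: 'fun' -> MATCH
Matching lines: ['fun']
Count: 1

1


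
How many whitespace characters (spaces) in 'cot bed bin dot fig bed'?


\s matches whitespace characters (spaces, tabs, etc.).
Text: 'cot bed bin dot fig bed'
This text has 6 words separated by spaces.
Number of spaces = number of words - 1 = 6 - 1 = 5

5


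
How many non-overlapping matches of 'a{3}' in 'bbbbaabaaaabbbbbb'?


Pattern 'a{3}' matches exactly 3 consecutive a's (greedy, non-overlapping).
String: 'bbbbaabaaaabbbbbb'
Scanning for runs of a's:
  Run at pos 4: 'aa' (length 2) -> 0 match(es)
  Run at pos 7: 'aaaa' (length 4) -> 1 match(es)
Matches found: ['aaa']
Total: 1

1


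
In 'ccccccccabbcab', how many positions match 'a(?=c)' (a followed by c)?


Lookahead 'a(?=c)' matches 'a' only when followed by 'c'.
String: 'ccccccccabbcab'
Checking each position where char is 'a':
  pos 8: 'a' -> no (next='b')
  pos 12: 'a' -> no (next='b')
Matching positions: []
Count: 0

0


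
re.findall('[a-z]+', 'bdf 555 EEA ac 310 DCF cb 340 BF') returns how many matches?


Pattern '[a-z]+' finds one or more lowercase letters.
Text: 'bdf 555 EEA ac 310 DCF cb 340 BF'
Scanning for matches:
  Match 1: 'bdf'
  Match 2: 'ac'
  Match 3: 'cb'
Total matches: 3

3


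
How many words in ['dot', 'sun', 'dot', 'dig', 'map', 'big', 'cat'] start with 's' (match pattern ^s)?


Pattern ^s anchors to start of word. Check which words begin with 's':
  'dot' -> no
  'sun' -> MATCH (starts with 's')
  'dot' -> no
  'dig' -> no
  'map' -> no
  'big' -> no
  'cat' -> no
Matching words: ['sun']
Count: 1

1


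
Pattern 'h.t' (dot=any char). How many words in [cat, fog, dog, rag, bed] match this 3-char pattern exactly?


Pattern 'h.t' means: starts with 'h', any single char, ends with 't'.
Checking each word (must be exactly 3 chars):
  'cat' (len=3): no
  'fog' (len=3): no
  'dog' (len=3): no
  'rag' (len=3): no
  'bed' (len=3): no
Matching words: []
Total: 0

0


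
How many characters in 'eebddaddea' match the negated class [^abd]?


Negated class [^abd] matches any char NOT in {a, b, d}
Scanning 'eebddaddea':
  pos 0: 'e' -> MATCH
  pos 1: 'e' -> MATCH
  pos 2: 'b' -> no (excluded)
  pos 3: 'd' -> no (excluded)
  pos 4: 'd' -> no (excluded)
  pos 5: 'a' -> no (excluded)
  pos 6: 'd' -> no (excluded)
  pos 7: 'd' -> no (excluded)
  pos 8: 'e' -> MATCH
  pos 9: 'a' -> no (excluded)
Total matches: 3

3


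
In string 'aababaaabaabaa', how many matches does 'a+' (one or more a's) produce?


Pattern 'a+' matches one or more consecutive a's.
String: 'aababaaabaabaa'
Scanning for runs of a:
  Match 1: 'aa' (length 2)
  Match 2: 'a' (length 1)
  Match 3: 'aaa' (length 3)
  Match 4: 'aa' (length 2)
  Match 5: 'aa' (length 2)
Total matches: 5

5


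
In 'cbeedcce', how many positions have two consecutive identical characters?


Looking for consecutive identical characters in 'cbeedcce':
  pos 0-1: 'c' vs 'b' -> different
  pos 1-2: 'b' vs 'e' -> different
  pos 2-3: 'e' vs 'e' -> MATCH ('ee')
  pos 3-4: 'e' vs 'd' -> different
  pos 4-5: 'd' vs 'c' -> different
  pos 5-6: 'c' vs 'c' -> MATCH ('cc')
  pos 6-7: 'c' vs 'e' -> different
Consecutive identical pairs: ['ee', 'cc']
Count: 2

2


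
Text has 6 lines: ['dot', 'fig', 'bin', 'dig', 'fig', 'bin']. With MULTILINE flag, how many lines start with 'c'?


With MULTILINE flag, ^ matches the start of each line.
Lines: ['dot', 'fig', 'bin', 'dig', 'fig', 'bin']
Checking which lines start with 'c':
  Line 1: 'dot' -> no
  Line 2: 'fig' -> no
  Line 3: 'bin' -> no
  Line 4: 'dig' -> no
  Line 5: 'fig' -> no
  Line 6: 'bin' -> no
Matching lines: []
Count: 0

0


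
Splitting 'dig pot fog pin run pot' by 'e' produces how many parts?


Splitting by 'e' breaks the string at each occurrence of the separator.
Text: 'dig pot fog pin run pot'
Parts after split:
  Part 1: 'dig pot fog pin run pot'
Total parts: 1

1


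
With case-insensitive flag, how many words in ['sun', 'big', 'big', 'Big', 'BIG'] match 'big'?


Case-insensitive matching: compare each word's lowercase form to 'big'.
  'sun' -> lower='sun' -> no
  'big' -> lower='big' -> MATCH
  'big' -> lower='big' -> MATCH
  'Big' -> lower='big' -> MATCH
  'BIG' -> lower='big' -> MATCH
Matches: ['big', 'big', 'Big', 'BIG']
Count: 4

4


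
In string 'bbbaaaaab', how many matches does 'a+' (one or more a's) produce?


Pattern 'a+' matches one or more consecutive a's.
String: 'bbbaaaaab'
Scanning for runs of a:
  Match 1: 'aaaaa' (length 5)
Total matches: 1

1


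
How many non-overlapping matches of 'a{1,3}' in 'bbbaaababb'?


Pattern 'a{1,3}' matches between 1 and 3 consecutive a's (greedy).
String: 'bbbaaababb'
Finding runs of a's and applying greedy matching:
  Run at pos 3: 'aaa' (length 3)
  Run at pos 7: 'a' (length 1)
Matches: ['aaa', 'a']
Count: 2

2


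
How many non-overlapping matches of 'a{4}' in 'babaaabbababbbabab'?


Pattern 'a{4}' matches exactly 4 consecutive a's (greedy, non-overlapping).
String: 'babaaabbababbbabab'
Scanning for runs of a's:
  Run at pos 1: 'a' (length 1) -> 0 match(es)
  Run at pos 3: 'aaa' (length 3) -> 0 match(es)
  Run at pos 8: 'a' (length 1) -> 0 match(es)
  Run at pos 10: 'a' (length 1) -> 0 match(es)
  Run at pos 14: 'a' (length 1) -> 0 match(es)
  Run at pos 16: 'a' (length 1) -> 0 match(es)
Matches found: []
Total: 0

0


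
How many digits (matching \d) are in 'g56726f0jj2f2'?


\d matches any digit 0-9.
Scanning 'g56726f0jj2f2':
  pos 1: '5' -> DIGIT
  pos 2: '6' -> DIGIT
  pos 3: '7' -> DIGIT
  pos 4: '2' -> DIGIT
  pos 5: '6' -> DIGIT
  pos 7: '0' -> DIGIT
  pos 10: '2' -> DIGIT
  pos 12: '2' -> DIGIT
Digits found: ['5', '6', '7', '2', '6', '0', '2', '2']
Total: 8

8


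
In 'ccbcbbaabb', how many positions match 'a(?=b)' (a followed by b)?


Lookahead 'a(?=b)' matches 'a' only when followed by 'b'.
String: 'ccbcbbaabb'
Checking each position where char is 'a':
  pos 6: 'a' -> no (next='a')
  pos 7: 'a' -> MATCH (next='b')
Matching positions: [7]
Count: 1

1


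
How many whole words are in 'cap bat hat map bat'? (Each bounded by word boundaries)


Word boundaries (\b) mark the start/end of each word.
Text: 'cap bat hat map bat'
Splitting by whitespace:
  Word 1: 'cap'
  Word 2: 'bat'
  Word 3: 'hat'
  Word 4: 'map'
  Word 5: 'bat'
Total whole words: 5

5


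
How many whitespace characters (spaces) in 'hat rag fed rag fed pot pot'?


\s matches whitespace characters (spaces, tabs, etc.).
Text: 'hat rag fed rag fed pot pot'
This text has 7 words separated by spaces.
Number of spaces = number of words - 1 = 7 - 1 = 6

6


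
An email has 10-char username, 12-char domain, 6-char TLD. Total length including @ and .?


An email address has format: username@domain.tld
Username length: 10
'@' character: 1
Domain length: 12
'.' character: 1
TLD length: 6
Total = 10 + 1 + 12 + 1 + 6 = 30

30


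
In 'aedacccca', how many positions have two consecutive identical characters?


Looking for consecutive identical characters in 'aedacccca':
  pos 0-1: 'a' vs 'e' -> different
  pos 1-2: 'e' vs 'd' -> different
  pos 2-3: 'd' vs 'a' -> different
  pos 3-4: 'a' vs 'c' -> different
  pos 4-5: 'c' vs 'c' -> MATCH ('cc')
  pos 5-6: 'c' vs 'c' -> MATCH ('cc')
  pos 6-7: 'c' vs 'c' -> MATCH ('cc')
  pos 7-8: 'c' vs 'a' -> different
Consecutive identical pairs: ['cc', 'cc', 'cc']
Count: 3

3
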